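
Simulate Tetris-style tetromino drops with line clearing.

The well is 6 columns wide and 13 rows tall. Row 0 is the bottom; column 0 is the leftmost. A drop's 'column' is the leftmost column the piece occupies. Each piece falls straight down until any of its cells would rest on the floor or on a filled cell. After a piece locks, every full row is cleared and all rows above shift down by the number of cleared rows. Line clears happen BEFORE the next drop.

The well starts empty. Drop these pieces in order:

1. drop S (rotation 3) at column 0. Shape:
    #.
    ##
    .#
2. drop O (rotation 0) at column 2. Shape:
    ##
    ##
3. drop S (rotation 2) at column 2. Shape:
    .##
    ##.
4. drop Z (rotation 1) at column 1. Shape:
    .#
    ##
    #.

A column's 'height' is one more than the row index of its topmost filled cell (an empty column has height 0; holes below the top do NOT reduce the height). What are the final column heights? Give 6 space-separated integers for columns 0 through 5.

Drop 1: S rot3 at col 0 lands with bottom-row=0; cleared 0 line(s) (total 0); column heights now [3 2 0 0 0 0], max=3
Drop 2: O rot0 at col 2 lands with bottom-row=0; cleared 0 line(s) (total 0); column heights now [3 2 2 2 0 0], max=3
Drop 3: S rot2 at col 2 lands with bottom-row=2; cleared 0 line(s) (total 0); column heights now [3 2 3 4 4 0], max=4
Drop 4: Z rot1 at col 1 lands with bottom-row=2; cleared 0 line(s) (total 0); column heights now [3 4 5 4 4 0], max=5

Answer: 3 4 5 4 4 0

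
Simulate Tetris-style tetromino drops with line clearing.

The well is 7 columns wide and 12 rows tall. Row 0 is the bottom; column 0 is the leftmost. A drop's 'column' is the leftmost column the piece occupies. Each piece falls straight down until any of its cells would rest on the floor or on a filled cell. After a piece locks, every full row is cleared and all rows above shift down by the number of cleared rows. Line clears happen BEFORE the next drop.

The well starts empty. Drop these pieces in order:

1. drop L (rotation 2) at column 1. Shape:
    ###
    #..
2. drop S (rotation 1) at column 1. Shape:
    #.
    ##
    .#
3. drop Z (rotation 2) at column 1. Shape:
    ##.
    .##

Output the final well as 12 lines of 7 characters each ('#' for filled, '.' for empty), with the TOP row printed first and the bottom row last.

Answer: .......
.......
.......
.......
.......
.......
.##....
.###...
.##....
..#....
.###...
.#.....

Derivation:
Drop 1: L rot2 at col 1 lands with bottom-row=0; cleared 0 line(s) (total 0); column heights now [0 2 2 2 0 0 0], max=2
Drop 2: S rot1 at col 1 lands with bottom-row=2; cleared 0 line(s) (total 0); column heights now [0 5 4 2 0 0 0], max=5
Drop 3: Z rot2 at col 1 lands with bottom-row=4; cleared 0 line(s) (total 0); column heights now [0 6 6 5 0 0 0], max=6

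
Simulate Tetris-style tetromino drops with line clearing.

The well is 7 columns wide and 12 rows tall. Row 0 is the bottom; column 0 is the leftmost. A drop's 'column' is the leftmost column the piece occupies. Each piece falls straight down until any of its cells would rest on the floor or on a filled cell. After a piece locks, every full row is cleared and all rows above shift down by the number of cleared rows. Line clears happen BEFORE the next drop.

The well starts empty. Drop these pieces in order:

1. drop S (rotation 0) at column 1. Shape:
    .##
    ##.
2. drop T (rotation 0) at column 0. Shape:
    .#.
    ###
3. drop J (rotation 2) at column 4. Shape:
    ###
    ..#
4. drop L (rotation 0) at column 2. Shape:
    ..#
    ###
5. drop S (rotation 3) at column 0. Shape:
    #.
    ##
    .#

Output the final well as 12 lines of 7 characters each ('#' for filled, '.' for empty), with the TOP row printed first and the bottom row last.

Answer: .......
.......
.......
.......
.......
#......
##.....
.#..#..
.####..
###....
..#####
.##...#

Derivation:
Drop 1: S rot0 at col 1 lands with bottom-row=0; cleared 0 line(s) (total 0); column heights now [0 1 2 2 0 0 0], max=2
Drop 2: T rot0 at col 0 lands with bottom-row=2; cleared 0 line(s) (total 0); column heights now [3 4 3 2 0 0 0], max=4
Drop 3: J rot2 at col 4 lands with bottom-row=0; cleared 0 line(s) (total 0); column heights now [3 4 3 2 2 2 2], max=4
Drop 4: L rot0 at col 2 lands with bottom-row=3; cleared 0 line(s) (total 0); column heights now [3 4 4 4 5 2 2], max=5
Drop 5: S rot3 at col 0 lands with bottom-row=4; cleared 0 line(s) (total 0); column heights now [7 6 4 4 5 2 2], max=7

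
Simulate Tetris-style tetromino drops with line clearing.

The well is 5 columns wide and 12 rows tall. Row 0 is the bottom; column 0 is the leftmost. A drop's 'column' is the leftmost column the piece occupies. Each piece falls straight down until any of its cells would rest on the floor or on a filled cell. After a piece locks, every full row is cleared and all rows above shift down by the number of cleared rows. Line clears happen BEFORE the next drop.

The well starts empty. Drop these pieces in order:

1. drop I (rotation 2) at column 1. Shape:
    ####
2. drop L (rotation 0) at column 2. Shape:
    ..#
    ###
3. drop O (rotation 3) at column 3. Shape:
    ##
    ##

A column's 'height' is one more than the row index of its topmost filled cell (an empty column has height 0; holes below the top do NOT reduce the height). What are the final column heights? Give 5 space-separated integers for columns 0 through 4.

Answer: 0 1 2 5 5

Derivation:
Drop 1: I rot2 at col 1 lands with bottom-row=0; cleared 0 line(s) (total 0); column heights now [0 1 1 1 1], max=1
Drop 2: L rot0 at col 2 lands with bottom-row=1; cleared 0 line(s) (total 0); column heights now [0 1 2 2 3], max=3
Drop 3: O rot3 at col 3 lands with bottom-row=3; cleared 0 line(s) (total 0); column heights now [0 1 2 5 5], max=5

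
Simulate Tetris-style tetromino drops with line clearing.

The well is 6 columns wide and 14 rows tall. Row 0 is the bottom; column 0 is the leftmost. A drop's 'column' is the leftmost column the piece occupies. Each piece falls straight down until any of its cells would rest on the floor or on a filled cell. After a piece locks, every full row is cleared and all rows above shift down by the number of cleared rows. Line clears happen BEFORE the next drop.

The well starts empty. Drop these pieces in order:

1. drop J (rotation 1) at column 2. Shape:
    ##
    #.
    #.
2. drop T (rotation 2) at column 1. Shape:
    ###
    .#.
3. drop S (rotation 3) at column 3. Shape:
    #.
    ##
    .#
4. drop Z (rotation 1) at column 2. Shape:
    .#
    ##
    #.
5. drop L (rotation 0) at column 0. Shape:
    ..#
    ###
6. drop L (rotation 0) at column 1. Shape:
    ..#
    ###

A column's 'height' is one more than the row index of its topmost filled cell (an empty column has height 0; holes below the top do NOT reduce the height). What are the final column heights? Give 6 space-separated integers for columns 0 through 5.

Drop 1: J rot1 at col 2 lands with bottom-row=0; cleared 0 line(s) (total 0); column heights now [0 0 3 3 0 0], max=3
Drop 2: T rot2 at col 1 lands with bottom-row=3; cleared 0 line(s) (total 0); column heights now [0 5 5 5 0 0], max=5
Drop 3: S rot3 at col 3 lands with bottom-row=4; cleared 0 line(s) (total 0); column heights now [0 5 5 7 6 0], max=7
Drop 4: Z rot1 at col 2 lands with bottom-row=6; cleared 0 line(s) (total 0); column heights now [0 5 8 9 6 0], max=9
Drop 5: L rot0 at col 0 lands with bottom-row=8; cleared 0 line(s) (total 0); column heights now [9 9 10 9 6 0], max=10
Drop 6: L rot0 at col 1 lands with bottom-row=10; cleared 0 line(s) (total 0); column heights now [9 11 11 12 6 0], max=12

Answer: 9 11 11 12 6 0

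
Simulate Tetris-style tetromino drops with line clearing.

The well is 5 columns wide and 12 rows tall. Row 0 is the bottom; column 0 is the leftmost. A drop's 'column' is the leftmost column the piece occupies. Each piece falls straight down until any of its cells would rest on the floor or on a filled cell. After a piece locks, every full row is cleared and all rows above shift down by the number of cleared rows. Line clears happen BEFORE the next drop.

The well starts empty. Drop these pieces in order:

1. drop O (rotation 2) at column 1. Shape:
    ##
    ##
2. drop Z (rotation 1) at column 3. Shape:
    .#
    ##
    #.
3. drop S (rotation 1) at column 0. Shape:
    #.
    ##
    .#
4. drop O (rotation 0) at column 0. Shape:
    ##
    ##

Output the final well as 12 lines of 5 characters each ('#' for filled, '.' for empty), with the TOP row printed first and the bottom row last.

Answer: .....
.....
.....
.....
.....
##...
##...
#....
##...
.#..#
.####
.###.

Derivation:
Drop 1: O rot2 at col 1 lands with bottom-row=0; cleared 0 line(s) (total 0); column heights now [0 2 2 0 0], max=2
Drop 2: Z rot1 at col 3 lands with bottom-row=0; cleared 0 line(s) (total 0); column heights now [0 2 2 2 3], max=3
Drop 3: S rot1 at col 0 lands with bottom-row=2; cleared 0 line(s) (total 0); column heights now [5 4 2 2 3], max=5
Drop 4: O rot0 at col 0 lands with bottom-row=5; cleared 0 line(s) (total 0); column heights now [7 7 2 2 3], max=7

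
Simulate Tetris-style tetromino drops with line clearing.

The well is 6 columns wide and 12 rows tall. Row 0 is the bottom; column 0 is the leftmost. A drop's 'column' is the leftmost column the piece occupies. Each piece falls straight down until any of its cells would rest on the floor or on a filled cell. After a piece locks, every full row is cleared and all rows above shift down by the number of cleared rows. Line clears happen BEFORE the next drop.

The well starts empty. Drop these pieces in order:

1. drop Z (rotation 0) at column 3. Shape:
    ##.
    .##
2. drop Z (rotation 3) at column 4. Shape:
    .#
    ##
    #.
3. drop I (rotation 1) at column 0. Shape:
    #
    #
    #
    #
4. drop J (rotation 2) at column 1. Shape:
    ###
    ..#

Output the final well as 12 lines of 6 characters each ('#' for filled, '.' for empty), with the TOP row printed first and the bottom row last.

Answer: ......
......
......
......
......
......
......
......
.....#
#..##.
#..##.
#...##

Derivation:
Drop 1: Z rot0 at col 3 lands with bottom-row=0; cleared 0 line(s) (total 0); column heights now [0 0 0 2 2 1], max=2
Drop 2: Z rot3 at col 4 lands with bottom-row=2; cleared 0 line(s) (total 0); column heights now [0 0 0 2 4 5], max=5
Drop 3: I rot1 at col 0 lands with bottom-row=0; cleared 0 line(s) (total 0); column heights now [4 0 0 2 4 5], max=5
Drop 4: J rot2 at col 1 lands with bottom-row=2; cleared 1 line(s) (total 1); column heights now [3 0 0 3 3 4], max=4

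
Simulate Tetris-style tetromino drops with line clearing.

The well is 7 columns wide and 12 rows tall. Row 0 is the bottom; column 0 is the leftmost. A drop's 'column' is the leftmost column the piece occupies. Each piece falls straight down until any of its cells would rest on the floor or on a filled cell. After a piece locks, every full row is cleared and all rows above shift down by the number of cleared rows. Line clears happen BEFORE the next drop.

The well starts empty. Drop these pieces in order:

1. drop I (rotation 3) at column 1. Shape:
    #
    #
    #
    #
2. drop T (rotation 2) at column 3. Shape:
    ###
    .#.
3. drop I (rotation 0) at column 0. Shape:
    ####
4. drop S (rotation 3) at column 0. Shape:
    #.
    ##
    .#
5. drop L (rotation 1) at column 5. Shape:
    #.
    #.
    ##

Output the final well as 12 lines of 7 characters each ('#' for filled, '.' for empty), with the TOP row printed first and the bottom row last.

Drop 1: I rot3 at col 1 lands with bottom-row=0; cleared 0 line(s) (total 0); column heights now [0 4 0 0 0 0 0], max=4
Drop 2: T rot2 at col 3 lands with bottom-row=0; cleared 0 line(s) (total 0); column heights now [0 4 0 2 2 2 0], max=4
Drop 3: I rot0 at col 0 lands with bottom-row=4; cleared 0 line(s) (total 0); column heights now [5 5 5 5 2 2 0], max=5
Drop 4: S rot3 at col 0 lands with bottom-row=5; cleared 0 line(s) (total 0); column heights now [8 7 5 5 2 2 0], max=8
Drop 5: L rot1 at col 5 lands with bottom-row=2; cleared 0 line(s) (total 0); column heights now [8 7 5 5 2 5 3], max=8

Answer: .......
.......
.......
.......
#......
##.....
.#.....
####.#.
.#...#.
.#...##
.#.###.
.#..#..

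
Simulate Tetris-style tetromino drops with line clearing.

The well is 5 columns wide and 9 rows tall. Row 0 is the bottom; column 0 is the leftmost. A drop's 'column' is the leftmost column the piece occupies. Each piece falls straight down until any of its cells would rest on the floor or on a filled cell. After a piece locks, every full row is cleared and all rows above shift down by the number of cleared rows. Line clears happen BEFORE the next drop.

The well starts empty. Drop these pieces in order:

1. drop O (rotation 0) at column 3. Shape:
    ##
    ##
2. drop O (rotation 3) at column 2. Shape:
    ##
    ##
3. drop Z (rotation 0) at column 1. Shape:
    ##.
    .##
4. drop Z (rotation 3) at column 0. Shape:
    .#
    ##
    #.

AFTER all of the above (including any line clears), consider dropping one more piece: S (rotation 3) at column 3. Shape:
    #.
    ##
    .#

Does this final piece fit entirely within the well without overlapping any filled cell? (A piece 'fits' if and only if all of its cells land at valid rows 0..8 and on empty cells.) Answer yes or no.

Drop 1: O rot0 at col 3 lands with bottom-row=0; cleared 0 line(s) (total 0); column heights now [0 0 0 2 2], max=2
Drop 2: O rot3 at col 2 lands with bottom-row=2; cleared 0 line(s) (total 0); column heights now [0 0 4 4 2], max=4
Drop 3: Z rot0 at col 1 lands with bottom-row=4; cleared 0 line(s) (total 0); column heights now [0 6 6 5 2], max=6
Drop 4: Z rot3 at col 0 lands with bottom-row=5; cleared 0 line(s) (total 0); column heights now [7 8 6 5 2], max=8
Test piece S rot3 at col 3 (width 2): heights before test = [7 8 6 5 2]; fits = True

Answer: yes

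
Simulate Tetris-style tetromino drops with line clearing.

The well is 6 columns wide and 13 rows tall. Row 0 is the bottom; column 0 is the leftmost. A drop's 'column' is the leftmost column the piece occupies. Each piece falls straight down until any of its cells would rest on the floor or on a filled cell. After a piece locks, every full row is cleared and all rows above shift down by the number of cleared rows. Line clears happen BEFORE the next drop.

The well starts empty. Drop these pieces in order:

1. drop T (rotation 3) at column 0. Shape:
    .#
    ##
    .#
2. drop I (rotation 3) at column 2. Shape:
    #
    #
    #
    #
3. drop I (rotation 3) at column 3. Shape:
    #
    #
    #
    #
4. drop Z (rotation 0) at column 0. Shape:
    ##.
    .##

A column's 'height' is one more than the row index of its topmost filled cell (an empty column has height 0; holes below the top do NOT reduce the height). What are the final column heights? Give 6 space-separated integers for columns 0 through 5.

Drop 1: T rot3 at col 0 lands with bottom-row=0; cleared 0 line(s) (total 0); column heights now [2 3 0 0 0 0], max=3
Drop 2: I rot3 at col 2 lands with bottom-row=0; cleared 0 line(s) (total 0); column heights now [2 3 4 0 0 0], max=4
Drop 3: I rot3 at col 3 lands with bottom-row=0; cleared 0 line(s) (total 0); column heights now [2 3 4 4 0 0], max=4
Drop 4: Z rot0 at col 0 lands with bottom-row=4; cleared 0 line(s) (total 0); column heights now [6 6 5 4 0 0], max=6

Answer: 6 6 5 4 0 0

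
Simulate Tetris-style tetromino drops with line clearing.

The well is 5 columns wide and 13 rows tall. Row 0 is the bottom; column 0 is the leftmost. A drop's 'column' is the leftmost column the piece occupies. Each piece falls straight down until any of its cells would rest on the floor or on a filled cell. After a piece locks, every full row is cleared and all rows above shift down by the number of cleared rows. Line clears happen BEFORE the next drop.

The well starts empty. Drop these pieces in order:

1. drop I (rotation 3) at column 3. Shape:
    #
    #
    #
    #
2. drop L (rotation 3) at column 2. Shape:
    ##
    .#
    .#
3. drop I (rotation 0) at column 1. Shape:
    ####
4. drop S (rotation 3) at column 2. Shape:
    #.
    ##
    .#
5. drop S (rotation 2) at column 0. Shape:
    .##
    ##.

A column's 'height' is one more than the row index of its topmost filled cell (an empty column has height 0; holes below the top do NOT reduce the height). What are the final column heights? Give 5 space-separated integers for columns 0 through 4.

Drop 1: I rot3 at col 3 lands with bottom-row=0; cleared 0 line(s) (total 0); column heights now [0 0 0 4 0], max=4
Drop 2: L rot3 at col 2 lands with bottom-row=4; cleared 0 line(s) (total 0); column heights now [0 0 7 7 0], max=7
Drop 3: I rot0 at col 1 lands with bottom-row=7; cleared 0 line(s) (total 0); column heights now [0 8 8 8 8], max=8
Drop 4: S rot3 at col 2 lands with bottom-row=8; cleared 0 line(s) (total 0); column heights now [0 8 11 10 8], max=11
Drop 5: S rot2 at col 0 lands with bottom-row=10; cleared 0 line(s) (total 0); column heights now [11 12 12 10 8], max=12

Answer: 11 12 12 10 8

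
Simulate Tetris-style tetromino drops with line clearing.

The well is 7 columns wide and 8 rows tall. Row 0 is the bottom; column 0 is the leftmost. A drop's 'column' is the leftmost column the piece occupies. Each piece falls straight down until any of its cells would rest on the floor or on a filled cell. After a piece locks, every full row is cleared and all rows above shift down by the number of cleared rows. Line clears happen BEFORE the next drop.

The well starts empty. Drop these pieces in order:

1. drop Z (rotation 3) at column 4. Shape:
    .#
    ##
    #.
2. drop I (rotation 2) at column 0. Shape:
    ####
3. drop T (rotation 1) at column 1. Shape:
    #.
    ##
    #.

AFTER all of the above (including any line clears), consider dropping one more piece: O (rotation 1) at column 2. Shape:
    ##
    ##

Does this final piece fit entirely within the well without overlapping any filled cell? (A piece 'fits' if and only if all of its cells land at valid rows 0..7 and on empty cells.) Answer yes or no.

Drop 1: Z rot3 at col 4 lands with bottom-row=0; cleared 0 line(s) (total 0); column heights now [0 0 0 0 2 3 0], max=3
Drop 2: I rot2 at col 0 lands with bottom-row=0; cleared 0 line(s) (total 0); column heights now [1 1 1 1 2 3 0], max=3
Drop 3: T rot1 at col 1 lands with bottom-row=1; cleared 0 line(s) (total 0); column heights now [1 4 3 1 2 3 0], max=4
Test piece O rot1 at col 2 (width 2): heights before test = [1 4 3 1 2 3 0]; fits = True

Answer: yes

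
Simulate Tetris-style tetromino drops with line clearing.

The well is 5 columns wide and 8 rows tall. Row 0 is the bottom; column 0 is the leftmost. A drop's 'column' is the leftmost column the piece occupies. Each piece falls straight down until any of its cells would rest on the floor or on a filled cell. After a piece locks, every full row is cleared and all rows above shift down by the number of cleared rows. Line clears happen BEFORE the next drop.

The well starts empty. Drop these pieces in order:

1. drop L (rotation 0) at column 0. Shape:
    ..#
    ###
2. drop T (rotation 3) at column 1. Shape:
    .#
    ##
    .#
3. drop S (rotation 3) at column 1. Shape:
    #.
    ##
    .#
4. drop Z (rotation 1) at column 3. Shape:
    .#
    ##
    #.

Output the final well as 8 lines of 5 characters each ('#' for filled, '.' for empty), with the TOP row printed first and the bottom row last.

Answer: .#...
.##..
..#..
..#..
.##..
..#.#
..###
####.

Derivation:
Drop 1: L rot0 at col 0 lands with bottom-row=0; cleared 0 line(s) (total 0); column heights now [1 1 2 0 0], max=2
Drop 2: T rot3 at col 1 lands with bottom-row=2; cleared 0 line(s) (total 0); column heights now [1 4 5 0 0], max=5
Drop 3: S rot3 at col 1 lands with bottom-row=5; cleared 0 line(s) (total 0); column heights now [1 8 7 0 0], max=8
Drop 4: Z rot1 at col 3 lands with bottom-row=0; cleared 0 line(s) (total 0); column heights now [1 8 7 2 3], max=8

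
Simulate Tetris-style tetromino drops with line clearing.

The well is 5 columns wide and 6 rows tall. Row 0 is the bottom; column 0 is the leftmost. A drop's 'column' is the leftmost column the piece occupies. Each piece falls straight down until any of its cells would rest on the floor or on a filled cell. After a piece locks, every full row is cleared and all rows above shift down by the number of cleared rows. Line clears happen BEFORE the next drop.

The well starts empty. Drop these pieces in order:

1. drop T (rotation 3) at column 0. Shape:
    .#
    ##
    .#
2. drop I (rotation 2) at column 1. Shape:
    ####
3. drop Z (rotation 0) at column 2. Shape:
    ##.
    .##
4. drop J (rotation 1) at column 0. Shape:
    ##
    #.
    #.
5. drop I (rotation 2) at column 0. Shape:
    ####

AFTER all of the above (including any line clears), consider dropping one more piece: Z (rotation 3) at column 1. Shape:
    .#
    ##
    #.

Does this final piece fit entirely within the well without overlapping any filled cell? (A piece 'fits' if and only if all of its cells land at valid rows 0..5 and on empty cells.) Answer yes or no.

Answer: no

Derivation:
Drop 1: T rot3 at col 0 lands with bottom-row=0; cleared 0 line(s) (total 0); column heights now [2 3 0 0 0], max=3
Drop 2: I rot2 at col 1 lands with bottom-row=3; cleared 0 line(s) (total 0); column heights now [2 4 4 4 4], max=4
Drop 3: Z rot0 at col 2 lands with bottom-row=4; cleared 0 line(s) (total 0); column heights now [2 4 6 6 5], max=6
Drop 4: J rot1 at col 0 lands with bottom-row=2; cleared 1 line(s) (total 1); column heights now [4 4 5 5 4], max=5
Drop 5: I rot2 at col 0 lands with bottom-row=5; cleared 0 line(s) (total 1); column heights now [6 6 6 6 4], max=6
Test piece Z rot3 at col 1 (width 2): heights before test = [6 6 6 6 4]; fits = False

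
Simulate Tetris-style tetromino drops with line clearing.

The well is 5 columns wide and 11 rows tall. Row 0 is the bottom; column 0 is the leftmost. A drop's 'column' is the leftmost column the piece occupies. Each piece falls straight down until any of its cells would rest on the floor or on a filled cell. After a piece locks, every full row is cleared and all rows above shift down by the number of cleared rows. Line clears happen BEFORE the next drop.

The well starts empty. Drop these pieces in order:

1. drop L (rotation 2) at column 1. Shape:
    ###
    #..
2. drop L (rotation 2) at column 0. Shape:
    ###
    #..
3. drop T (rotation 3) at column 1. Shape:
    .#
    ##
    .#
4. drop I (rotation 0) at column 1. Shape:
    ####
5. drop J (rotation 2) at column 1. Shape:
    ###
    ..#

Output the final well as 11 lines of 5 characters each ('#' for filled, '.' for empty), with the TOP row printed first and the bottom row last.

Drop 1: L rot2 at col 1 lands with bottom-row=0; cleared 0 line(s) (total 0); column heights now [0 2 2 2 0], max=2
Drop 2: L rot2 at col 0 lands with bottom-row=1; cleared 0 line(s) (total 0); column heights now [3 3 3 2 0], max=3
Drop 3: T rot3 at col 1 lands with bottom-row=3; cleared 0 line(s) (total 0); column heights now [3 5 6 2 0], max=6
Drop 4: I rot0 at col 1 lands with bottom-row=6; cleared 0 line(s) (total 0); column heights now [3 7 7 7 7], max=7
Drop 5: J rot2 at col 1 lands with bottom-row=7; cleared 0 line(s) (total 0); column heights now [3 9 9 9 7], max=9

Answer: .....
.....
.###.
...#.
.####
..#..
.##..
..#..
###..
####.
.#...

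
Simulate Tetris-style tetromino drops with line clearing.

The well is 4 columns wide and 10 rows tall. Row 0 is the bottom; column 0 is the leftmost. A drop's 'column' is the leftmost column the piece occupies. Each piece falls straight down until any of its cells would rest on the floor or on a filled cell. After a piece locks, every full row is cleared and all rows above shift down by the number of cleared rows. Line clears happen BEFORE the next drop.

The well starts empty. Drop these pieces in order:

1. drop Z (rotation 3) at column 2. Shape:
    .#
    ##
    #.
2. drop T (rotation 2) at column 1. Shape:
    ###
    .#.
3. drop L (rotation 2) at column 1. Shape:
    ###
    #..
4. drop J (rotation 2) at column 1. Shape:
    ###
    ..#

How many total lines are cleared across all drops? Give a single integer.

Answer: 0

Derivation:
Drop 1: Z rot3 at col 2 lands with bottom-row=0; cleared 0 line(s) (total 0); column heights now [0 0 2 3], max=3
Drop 2: T rot2 at col 1 lands with bottom-row=2; cleared 0 line(s) (total 0); column heights now [0 4 4 4], max=4
Drop 3: L rot2 at col 1 lands with bottom-row=4; cleared 0 line(s) (total 0); column heights now [0 6 6 6], max=6
Drop 4: J rot2 at col 1 lands with bottom-row=6; cleared 0 line(s) (total 0); column heights now [0 8 8 8], max=8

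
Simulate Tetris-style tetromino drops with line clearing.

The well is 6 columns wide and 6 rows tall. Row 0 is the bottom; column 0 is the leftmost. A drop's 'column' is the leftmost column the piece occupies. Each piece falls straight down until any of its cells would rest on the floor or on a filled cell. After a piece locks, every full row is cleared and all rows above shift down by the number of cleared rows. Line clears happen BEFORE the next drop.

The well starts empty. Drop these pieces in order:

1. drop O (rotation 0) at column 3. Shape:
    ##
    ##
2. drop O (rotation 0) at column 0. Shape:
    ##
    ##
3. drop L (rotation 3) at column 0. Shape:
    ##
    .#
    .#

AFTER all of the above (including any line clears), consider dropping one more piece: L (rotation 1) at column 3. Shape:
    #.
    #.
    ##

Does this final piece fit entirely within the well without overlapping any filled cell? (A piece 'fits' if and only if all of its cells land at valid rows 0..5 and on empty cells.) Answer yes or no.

Answer: yes

Derivation:
Drop 1: O rot0 at col 3 lands with bottom-row=0; cleared 0 line(s) (total 0); column heights now [0 0 0 2 2 0], max=2
Drop 2: O rot0 at col 0 lands with bottom-row=0; cleared 0 line(s) (total 0); column heights now [2 2 0 2 2 0], max=2
Drop 3: L rot3 at col 0 lands with bottom-row=2; cleared 0 line(s) (total 0); column heights now [5 5 0 2 2 0], max=5
Test piece L rot1 at col 3 (width 2): heights before test = [5 5 0 2 2 0]; fits = True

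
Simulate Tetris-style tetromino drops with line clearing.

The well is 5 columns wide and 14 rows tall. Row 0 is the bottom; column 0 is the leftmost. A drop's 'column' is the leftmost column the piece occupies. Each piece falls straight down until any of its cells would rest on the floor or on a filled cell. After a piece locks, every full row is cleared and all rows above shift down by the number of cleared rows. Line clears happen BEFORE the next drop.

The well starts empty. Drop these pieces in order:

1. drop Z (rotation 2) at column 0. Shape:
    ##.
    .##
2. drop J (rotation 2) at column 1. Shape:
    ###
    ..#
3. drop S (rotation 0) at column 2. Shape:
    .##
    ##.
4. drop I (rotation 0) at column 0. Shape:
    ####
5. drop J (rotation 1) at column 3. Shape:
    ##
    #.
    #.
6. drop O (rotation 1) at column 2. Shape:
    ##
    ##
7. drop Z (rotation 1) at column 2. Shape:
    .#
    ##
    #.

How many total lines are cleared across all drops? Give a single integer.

Answer: 0

Derivation:
Drop 1: Z rot2 at col 0 lands with bottom-row=0; cleared 0 line(s) (total 0); column heights now [2 2 1 0 0], max=2
Drop 2: J rot2 at col 1 lands with bottom-row=1; cleared 0 line(s) (total 0); column heights now [2 3 3 3 0], max=3
Drop 3: S rot0 at col 2 lands with bottom-row=3; cleared 0 line(s) (total 0); column heights now [2 3 4 5 5], max=5
Drop 4: I rot0 at col 0 lands with bottom-row=5; cleared 0 line(s) (total 0); column heights now [6 6 6 6 5], max=6
Drop 5: J rot1 at col 3 lands with bottom-row=6; cleared 0 line(s) (total 0); column heights now [6 6 6 9 9], max=9
Drop 6: O rot1 at col 2 lands with bottom-row=9; cleared 0 line(s) (total 0); column heights now [6 6 11 11 9], max=11
Drop 7: Z rot1 at col 2 lands with bottom-row=11; cleared 0 line(s) (total 0); column heights now [6 6 13 14 9], max=14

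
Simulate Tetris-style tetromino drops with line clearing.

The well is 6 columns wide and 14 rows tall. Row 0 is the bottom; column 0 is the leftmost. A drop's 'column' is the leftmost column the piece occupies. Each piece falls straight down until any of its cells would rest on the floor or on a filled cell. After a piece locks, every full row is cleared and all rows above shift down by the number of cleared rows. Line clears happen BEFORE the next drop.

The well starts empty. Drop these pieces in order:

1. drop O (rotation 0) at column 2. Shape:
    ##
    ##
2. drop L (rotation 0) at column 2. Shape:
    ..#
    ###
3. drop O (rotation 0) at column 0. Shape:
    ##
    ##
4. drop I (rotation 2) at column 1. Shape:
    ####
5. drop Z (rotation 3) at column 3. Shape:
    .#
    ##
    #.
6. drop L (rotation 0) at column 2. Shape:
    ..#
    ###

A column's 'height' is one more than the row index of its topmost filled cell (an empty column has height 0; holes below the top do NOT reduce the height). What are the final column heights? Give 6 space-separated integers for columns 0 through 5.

Answer: 2 5 9 9 10 0

Derivation:
Drop 1: O rot0 at col 2 lands with bottom-row=0; cleared 0 line(s) (total 0); column heights now [0 0 2 2 0 0], max=2
Drop 2: L rot0 at col 2 lands with bottom-row=2; cleared 0 line(s) (total 0); column heights now [0 0 3 3 4 0], max=4
Drop 3: O rot0 at col 0 lands with bottom-row=0; cleared 0 line(s) (total 0); column heights now [2 2 3 3 4 0], max=4
Drop 4: I rot2 at col 1 lands with bottom-row=4; cleared 0 line(s) (total 0); column heights now [2 5 5 5 5 0], max=5
Drop 5: Z rot3 at col 3 lands with bottom-row=5; cleared 0 line(s) (total 0); column heights now [2 5 5 7 8 0], max=8
Drop 6: L rot0 at col 2 lands with bottom-row=8; cleared 0 line(s) (total 0); column heights now [2 5 9 9 10 0], max=10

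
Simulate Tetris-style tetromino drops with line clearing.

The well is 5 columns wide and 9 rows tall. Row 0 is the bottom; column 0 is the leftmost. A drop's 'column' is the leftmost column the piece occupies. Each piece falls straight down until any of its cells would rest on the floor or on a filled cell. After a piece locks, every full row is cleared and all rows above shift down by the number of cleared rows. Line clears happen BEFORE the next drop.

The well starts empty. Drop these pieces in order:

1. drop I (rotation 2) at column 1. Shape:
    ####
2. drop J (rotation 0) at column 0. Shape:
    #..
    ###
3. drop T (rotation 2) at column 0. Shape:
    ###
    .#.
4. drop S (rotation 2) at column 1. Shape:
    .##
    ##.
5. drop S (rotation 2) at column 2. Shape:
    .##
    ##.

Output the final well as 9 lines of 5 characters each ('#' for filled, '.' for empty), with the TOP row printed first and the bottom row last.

Answer: .....
...##
..##.
..##.
.##..
###..
##...
###..
.####

Derivation:
Drop 1: I rot2 at col 1 lands with bottom-row=0; cleared 0 line(s) (total 0); column heights now [0 1 1 1 1], max=1
Drop 2: J rot0 at col 0 lands with bottom-row=1; cleared 0 line(s) (total 0); column heights now [3 2 2 1 1], max=3
Drop 3: T rot2 at col 0 lands with bottom-row=2; cleared 0 line(s) (total 0); column heights now [4 4 4 1 1], max=4
Drop 4: S rot2 at col 1 lands with bottom-row=4; cleared 0 line(s) (total 0); column heights now [4 5 6 6 1], max=6
Drop 5: S rot2 at col 2 lands with bottom-row=6; cleared 0 line(s) (total 0); column heights now [4 5 7 8 8], max=8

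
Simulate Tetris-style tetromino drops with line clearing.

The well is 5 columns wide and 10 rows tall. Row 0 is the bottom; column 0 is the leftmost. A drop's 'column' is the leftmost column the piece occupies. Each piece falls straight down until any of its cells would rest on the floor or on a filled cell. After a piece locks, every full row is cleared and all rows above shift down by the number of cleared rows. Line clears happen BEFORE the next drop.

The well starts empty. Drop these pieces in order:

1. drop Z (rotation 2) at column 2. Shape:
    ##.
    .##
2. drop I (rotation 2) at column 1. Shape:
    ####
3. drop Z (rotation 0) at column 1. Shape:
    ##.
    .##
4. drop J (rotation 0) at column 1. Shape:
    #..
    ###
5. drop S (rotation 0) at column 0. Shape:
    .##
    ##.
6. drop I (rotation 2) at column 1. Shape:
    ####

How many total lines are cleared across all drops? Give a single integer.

Answer: 0

Derivation:
Drop 1: Z rot2 at col 2 lands with bottom-row=0; cleared 0 line(s) (total 0); column heights now [0 0 2 2 1], max=2
Drop 2: I rot2 at col 1 lands with bottom-row=2; cleared 0 line(s) (total 0); column heights now [0 3 3 3 3], max=3
Drop 3: Z rot0 at col 1 lands with bottom-row=3; cleared 0 line(s) (total 0); column heights now [0 5 5 4 3], max=5
Drop 4: J rot0 at col 1 lands with bottom-row=5; cleared 0 line(s) (total 0); column heights now [0 7 6 6 3], max=7
Drop 5: S rot0 at col 0 lands with bottom-row=7; cleared 0 line(s) (total 0); column heights now [8 9 9 6 3], max=9
Drop 6: I rot2 at col 1 lands with bottom-row=9; cleared 0 line(s) (total 0); column heights now [8 10 10 10 10], max=10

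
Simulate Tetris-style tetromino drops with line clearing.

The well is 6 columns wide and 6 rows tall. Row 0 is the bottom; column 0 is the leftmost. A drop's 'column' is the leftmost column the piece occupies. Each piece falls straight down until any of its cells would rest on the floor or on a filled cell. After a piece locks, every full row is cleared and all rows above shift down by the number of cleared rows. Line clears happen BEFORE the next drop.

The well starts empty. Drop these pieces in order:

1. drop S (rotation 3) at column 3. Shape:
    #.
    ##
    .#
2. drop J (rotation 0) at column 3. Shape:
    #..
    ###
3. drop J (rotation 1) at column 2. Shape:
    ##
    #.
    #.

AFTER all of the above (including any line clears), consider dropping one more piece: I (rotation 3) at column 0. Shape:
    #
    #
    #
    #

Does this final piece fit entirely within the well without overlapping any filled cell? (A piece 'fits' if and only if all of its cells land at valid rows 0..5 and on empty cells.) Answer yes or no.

Answer: yes

Derivation:
Drop 1: S rot3 at col 3 lands with bottom-row=0; cleared 0 line(s) (total 0); column heights now [0 0 0 3 2 0], max=3
Drop 2: J rot0 at col 3 lands with bottom-row=3; cleared 0 line(s) (total 0); column heights now [0 0 0 5 4 4], max=5
Drop 3: J rot1 at col 2 lands with bottom-row=3; cleared 0 line(s) (total 0); column heights now [0 0 6 6 4 4], max=6
Test piece I rot3 at col 0 (width 1): heights before test = [0 0 6 6 4 4]; fits = True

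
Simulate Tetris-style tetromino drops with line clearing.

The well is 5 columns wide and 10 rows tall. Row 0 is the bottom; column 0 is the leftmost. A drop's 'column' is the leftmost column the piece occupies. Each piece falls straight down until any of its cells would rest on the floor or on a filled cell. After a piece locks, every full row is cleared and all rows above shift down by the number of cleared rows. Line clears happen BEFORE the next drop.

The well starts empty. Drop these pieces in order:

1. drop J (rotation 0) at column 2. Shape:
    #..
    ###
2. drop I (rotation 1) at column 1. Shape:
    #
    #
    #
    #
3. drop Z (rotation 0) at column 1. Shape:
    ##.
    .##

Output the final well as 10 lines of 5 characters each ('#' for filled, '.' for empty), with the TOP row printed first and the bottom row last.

Drop 1: J rot0 at col 2 lands with bottom-row=0; cleared 0 line(s) (total 0); column heights now [0 0 2 1 1], max=2
Drop 2: I rot1 at col 1 lands with bottom-row=0; cleared 0 line(s) (total 0); column heights now [0 4 2 1 1], max=4
Drop 3: Z rot0 at col 1 lands with bottom-row=3; cleared 0 line(s) (total 0); column heights now [0 5 5 4 1], max=5

Answer: .....
.....
.....
.....
.....
.##..
.###.
.#...
.##..
.####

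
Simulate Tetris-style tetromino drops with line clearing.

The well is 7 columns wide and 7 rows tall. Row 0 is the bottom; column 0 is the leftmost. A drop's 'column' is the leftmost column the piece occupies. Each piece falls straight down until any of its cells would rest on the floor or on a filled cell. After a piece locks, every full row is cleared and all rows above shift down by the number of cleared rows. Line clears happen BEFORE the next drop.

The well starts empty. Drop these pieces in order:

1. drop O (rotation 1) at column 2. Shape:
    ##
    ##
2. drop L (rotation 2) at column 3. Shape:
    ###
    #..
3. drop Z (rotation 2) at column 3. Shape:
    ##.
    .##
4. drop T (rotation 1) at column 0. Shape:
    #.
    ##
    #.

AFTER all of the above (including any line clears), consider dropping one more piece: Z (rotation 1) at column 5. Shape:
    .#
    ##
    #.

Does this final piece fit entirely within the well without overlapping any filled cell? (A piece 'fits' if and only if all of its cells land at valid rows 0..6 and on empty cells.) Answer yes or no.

Drop 1: O rot1 at col 2 lands with bottom-row=0; cleared 0 line(s) (total 0); column heights now [0 0 2 2 0 0 0], max=2
Drop 2: L rot2 at col 3 lands with bottom-row=2; cleared 0 line(s) (total 0); column heights now [0 0 2 4 4 4 0], max=4
Drop 3: Z rot2 at col 3 lands with bottom-row=4; cleared 0 line(s) (total 0); column heights now [0 0 2 6 6 5 0], max=6
Drop 4: T rot1 at col 0 lands with bottom-row=0; cleared 0 line(s) (total 0); column heights now [3 2 2 6 6 5 0], max=6
Test piece Z rot1 at col 5 (width 2): heights before test = [3 2 2 6 6 5 0]; fits = False

Answer: no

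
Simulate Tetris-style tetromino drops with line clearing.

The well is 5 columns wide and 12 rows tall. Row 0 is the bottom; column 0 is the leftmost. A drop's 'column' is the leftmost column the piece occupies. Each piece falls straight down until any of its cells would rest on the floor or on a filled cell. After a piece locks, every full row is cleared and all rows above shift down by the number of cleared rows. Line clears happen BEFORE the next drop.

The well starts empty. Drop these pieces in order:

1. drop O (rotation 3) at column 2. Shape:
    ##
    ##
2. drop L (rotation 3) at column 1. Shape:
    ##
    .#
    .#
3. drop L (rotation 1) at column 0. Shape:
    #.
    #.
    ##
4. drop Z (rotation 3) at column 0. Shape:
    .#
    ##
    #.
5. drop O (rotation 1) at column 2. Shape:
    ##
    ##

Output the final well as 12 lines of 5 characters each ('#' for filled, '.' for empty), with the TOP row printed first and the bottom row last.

Drop 1: O rot3 at col 2 lands with bottom-row=0; cleared 0 line(s) (total 0); column heights now [0 0 2 2 0], max=2
Drop 2: L rot3 at col 1 lands with bottom-row=2; cleared 0 line(s) (total 0); column heights now [0 5 5 2 0], max=5
Drop 3: L rot1 at col 0 lands with bottom-row=5; cleared 0 line(s) (total 0); column heights now [8 6 5 2 0], max=8
Drop 4: Z rot3 at col 0 lands with bottom-row=8; cleared 0 line(s) (total 0); column heights now [10 11 5 2 0], max=11
Drop 5: O rot1 at col 2 lands with bottom-row=5; cleared 0 line(s) (total 0); column heights now [10 11 7 7 0], max=11

Answer: .....
.#...
##...
#....
#....
#.##.
####.
.##..
..#..
..#..
..##.
..##.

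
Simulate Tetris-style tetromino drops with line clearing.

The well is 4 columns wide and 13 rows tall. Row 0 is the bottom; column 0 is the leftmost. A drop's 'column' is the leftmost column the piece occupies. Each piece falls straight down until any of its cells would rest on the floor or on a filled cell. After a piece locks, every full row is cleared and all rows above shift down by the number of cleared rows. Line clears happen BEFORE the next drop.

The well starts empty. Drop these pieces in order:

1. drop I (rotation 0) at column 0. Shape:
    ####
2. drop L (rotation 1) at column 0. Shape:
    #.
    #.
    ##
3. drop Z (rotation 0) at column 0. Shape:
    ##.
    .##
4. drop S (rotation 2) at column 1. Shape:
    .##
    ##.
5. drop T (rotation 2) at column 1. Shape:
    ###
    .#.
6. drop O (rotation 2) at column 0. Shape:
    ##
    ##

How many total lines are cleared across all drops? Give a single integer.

Answer: 1

Derivation:
Drop 1: I rot0 at col 0 lands with bottom-row=0; cleared 1 line(s) (total 1); column heights now [0 0 0 0], max=0
Drop 2: L rot1 at col 0 lands with bottom-row=0; cleared 0 line(s) (total 1); column heights now [3 1 0 0], max=3
Drop 3: Z rot0 at col 0 lands with bottom-row=2; cleared 0 line(s) (total 1); column heights now [4 4 3 0], max=4
Drop 4: S rot2 at col 1 lands with bottom-row=4; cleared 0 line(s) (total 1); column heights now [4 5 6 6], max=6
Drop 5: T rot2 at col 1 lands with bottom-row=6; cleared 0 line(s) (total 1); column heights now [4 8 8 8], max=8
Drop 6: O rot2 at col 0 lands with bottom-row=8; cleared 0 line(s) (total 1); column heights now [10 10 8 8], max=10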